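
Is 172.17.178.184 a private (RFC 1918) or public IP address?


RFC 1918 private ranges:
  10.0.0.0/8 (10.0.0.0 - 10.255.255.255)
  172.16.0.0/12 (172.16.0.0 - 172.31.255.255)
  192.168.0.0/16 (192.168.0.0 - 192.168.255.255)
Private (in 172.16.0.0/12)


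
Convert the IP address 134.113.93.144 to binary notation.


134 = 10000110
113 = 01110001
93 = 01011101
144 = 10010000
Binary: 10000110.01110001.01011101.10010000


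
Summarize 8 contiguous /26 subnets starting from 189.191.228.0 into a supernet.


Original prefix: /26
Number of subnets: 8 = 2^3
New prefix = 26 - 3 = 23
Supernet: 189.191.228.0/23


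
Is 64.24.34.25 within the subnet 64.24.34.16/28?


Subnet network: 64.24.34.16
Test IP AND mask: 64.24.34.16
Yes, 64.24.34.25 is in 64.24.34.16/28


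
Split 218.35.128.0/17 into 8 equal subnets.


New prefix = 17 + 3 = 20
Each subnet has 4096 addresses
  218.35.128.0/20
  218.35.144.0/20
  218.35.160.0/20
  218.35.176.0/20
  218.35.192.0/20
  218.35.208.0/20
  218.35.224.0/20
  218.35.240.0/20
Subnets: 218.35.128.0/20, 218.35.144.0/20, 218.35.160.0/20, 218.35.176.0/20, 218.35.192.0/20, 218.35.208.0/20, 218.35.224.0/20, 218.35.240.0/20


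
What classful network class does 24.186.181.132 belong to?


First octet: 24
Binary: 00011000
0xxxxxxx -> Class A (1-126)
Class A, default mask 255.0.0.0 (/8)


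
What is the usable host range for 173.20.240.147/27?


Network: 173.20.240.128
Broadcast: 173.20.240.159
First usable = network + 1
Last usable = broadcast - 1
Range: 173.20.240.129 to 173.20.240.158


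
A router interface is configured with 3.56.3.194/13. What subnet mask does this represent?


/13 means 13 network bits, 19 host bits
Binary: 11111111111110000000000000000000
Mask: 255.248.0.0


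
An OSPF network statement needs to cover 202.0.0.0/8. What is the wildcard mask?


Subnet mask: 255.0.0.0
Wildcard = 255.255.255.255 - subnet mask
255 - 255 = 0
255 - 0 = 255
255 - 0 = 255
255 - 0 = 255
Wildcard: 0.255.255.255


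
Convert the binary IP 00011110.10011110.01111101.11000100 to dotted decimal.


00011110 = 30
10011110 = 158
01111101 = 125
11000100 = 196
IP: 30.158.125.196


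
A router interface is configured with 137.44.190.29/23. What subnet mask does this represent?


/23 means 23 network bits, 9 host bits
Binary: 11111111111111111111111000000000
Mask: 255.255.254.0


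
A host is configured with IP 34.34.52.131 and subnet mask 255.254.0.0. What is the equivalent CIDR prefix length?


Binary: 11111111.11111110.00000000.00000000
Count leading 1s
Prefix: /15


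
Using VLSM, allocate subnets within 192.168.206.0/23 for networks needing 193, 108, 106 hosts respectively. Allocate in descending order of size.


193 hosts -> /24 (254 usable): 192.168.206.0/24
108 hosts -> /25 (126 usable): 192.168.207.0/25
106 hosts -> /25 (126 usable): 192.168.207.128/25
Allocation: 192.168.206.0/24 (193 hosts, 254 usable); 192.168.207.0/25 (108 hosts, 126 usable); 192.168.207.128/25 (106 hosts, 126 usable)


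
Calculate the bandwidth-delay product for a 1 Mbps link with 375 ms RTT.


BDP = bandwidth * RTT
= 1 Mbps * 375 ms
= 1 * 1e6 * 375 / 1000 bits
= 375000 bits
= 46875 bytes
= 45.7764 KB
BDP = 375000 bits (46875 bytes)


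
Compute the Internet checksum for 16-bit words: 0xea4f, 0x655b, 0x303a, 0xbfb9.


Sum all words (with carry folding):
+ 0xea4f = 0xea4f
+ 0x655b = 0x4fab
+ 0x303a = 0x7fe5
+ 0xbfb9 = 0x3f9f
One's complement: ~0x3f9f
Checksum = 0xc060


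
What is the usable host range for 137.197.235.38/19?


Network: 137.197.224.0
Broadcast: 137.197.255.255
First usable = network + 1
Last usable = broadcast - 1
Range: 137.197.224.1 to 137.197.255.254


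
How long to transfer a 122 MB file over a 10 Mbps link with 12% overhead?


Effective throughput = 10 * (1 - 12/100) = 8.8 Mbps
File size in Mb = 122 * 8 = 976 Mb
Time = 976 / 8.8
Time = 110.9091 seconds


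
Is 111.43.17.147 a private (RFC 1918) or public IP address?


RFC 1918 private ranges:
  10.0.0.0/8 (10.0.0.0 - 10.255.255.255)
  172.16.0.0/12 (172.16.0.0 - 172.31.255.255)
  192.168.0.0/16 (192.168.0.0 - 192.168.255.255)
Public (not in any RFC 1918 range)


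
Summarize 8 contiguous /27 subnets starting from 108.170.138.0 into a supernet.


Original prefix: /27
Number of subnets: 8 = 2^3
New prefix = 27 - 3 = 24
Supernet: 108.170.138.0/24


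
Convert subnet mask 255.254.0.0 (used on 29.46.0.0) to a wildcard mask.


Subnet mask: 255.254.0.0
Wildcard = 255.255.255.255 - subnet mask
255 - 255 = 0
255 - 254 = 1
255 - 0 = 255
255 - 0 = 255
Wildcard: 0.1.255.255


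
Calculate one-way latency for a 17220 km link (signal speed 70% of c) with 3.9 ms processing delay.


Speed = 0.7 * 3e5 km/s = 210000 km/s
Propagation delay = 17220 / 210000 = 0.082 s = 82 ms
Processing delay = 3.9 ms
Total one-way latency = 85.9 ms


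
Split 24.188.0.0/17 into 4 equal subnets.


New prefix = 17 + 2 = 19
Each subnet has 8192 addresses
  24.188.0.0/19
  24.188.32.0/19
  24.188.64.0/19
  24.188.96.0/19
Subnets: 24.188.0.0/19, 24.188.32.0/19, 24.188.64.0/19, 24.188.96.0/19


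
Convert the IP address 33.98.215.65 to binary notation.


33 = 00100001
98 = 01100010
215 = 11010111
65 = 01000001
Binary: 00100001.01100010.11010111.01000001


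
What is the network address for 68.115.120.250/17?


IP:   01000100.01110011.01111000.11111010
Mask: 11111111.11111111.10000000.00000000
AND operation:
Net:  01000100.01110011.00000000.00000000
Network: 68.115.0.0/17


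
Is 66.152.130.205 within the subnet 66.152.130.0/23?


Subnet network: 66.152.130.0
Test IP AND mask: 66.152.130.0
Yes, 66.152.130.205 is in 66.152.130.0/23


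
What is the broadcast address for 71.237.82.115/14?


Network: 71.236.0.0/14
Host bits = 18
Set all host bits to 1:
Broadcast: 71.239.255.255


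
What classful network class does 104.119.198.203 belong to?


First octet: 104
Binary: 01101000
0xxxxxxx -> Class A (1-126)
Class A, default mask 255.0.0.0 (/8)


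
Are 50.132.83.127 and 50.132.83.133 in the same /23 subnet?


Mask: 255.255.254.0
50.132.83.127 AND mask = 50.132.82.0
50.132.83.133 AND mask = 50.132.82.0
Yes, same subnet (50.132.82.0)


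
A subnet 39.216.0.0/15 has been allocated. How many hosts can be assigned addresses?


Host bits = 32 - 15 = 17
Total addresses = 2^17 = 131072
Usable = total - 2 (network and broadcast)
Usable hosts: 131070


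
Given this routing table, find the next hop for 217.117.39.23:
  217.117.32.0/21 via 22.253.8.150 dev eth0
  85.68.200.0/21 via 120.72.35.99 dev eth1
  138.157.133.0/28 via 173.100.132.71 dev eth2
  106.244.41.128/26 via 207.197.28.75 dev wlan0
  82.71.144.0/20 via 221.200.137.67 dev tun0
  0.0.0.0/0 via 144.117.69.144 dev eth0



Longest prefix match for 217.117.39.23:
  /21 217.117.32.0: MATCH
  /21 85.68.200.0: no
  /28 138.157.133.0: no
  /26 106.244.41.128: no
  /20 82.71.144.0: no
  /0 0.0.0.0: MATCH
Selected: next-hop 22.253.8.150 via eth0 (matched /21)


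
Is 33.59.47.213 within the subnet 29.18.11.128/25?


Subnet network: 29.18.11.128
Test IP AND mask: 33.59.47.128
No, 33.59.47.213 is not in 29.18.11.128/25


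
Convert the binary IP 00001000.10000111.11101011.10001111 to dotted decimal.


00001000 = 8
10000111 = 135
11101011 = 235
10001111 = 143
IP: 8.135.235.143


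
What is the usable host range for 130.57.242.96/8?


Network: 130.0.0.0
Broadcast: 130.255.255.255
First usable = network + 1
Last usable = broadcast - 1
Range: 130.0.0.1 to 130.255.255.254


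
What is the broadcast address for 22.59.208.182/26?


Network: 22.59.208.128/26
Host bits = 6
Set all host bits to 1:
Broadcast: 22.59.208.191


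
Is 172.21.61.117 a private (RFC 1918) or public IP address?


RFC 1918 private ranges:
  10.0.0.0/8 (10.0.0.0 - 10.255.255.255)
  172.16.0.0/12 (172.16.0.0 - 172.31.255.255)
  192.168.0.0/16 (192.168.0.0 - 192.168.255.255)
Private (in 172.16.0.0/12)


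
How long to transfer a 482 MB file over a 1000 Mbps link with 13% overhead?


Effective throughput = 1000 * (1 - 13/100) = 870 Mbps
File size in Mb = 482 * 8 = 3856 Mb
Time = 3856 / 870
Time = 4.4322 seconds


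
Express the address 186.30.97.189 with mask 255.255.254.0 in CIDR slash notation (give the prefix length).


Binary: 11111111.11111111.11111110.00000000
Count leading 1s
Prefix: /23


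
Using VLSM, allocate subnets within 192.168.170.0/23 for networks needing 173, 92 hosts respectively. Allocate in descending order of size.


173 hosts -> /24 (254 usable): 192.168.170.0/24
92 hosts -> /25 (126 usable): 192.168.171.0/25
Allocation: 192.168.170.0/24 (173 hosts, 254 usable); 192.168.171.0/25 (92 hosts, 126 usable)


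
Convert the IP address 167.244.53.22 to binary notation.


167 = 10100111
244 = 11110100
53 = 00110101
22 = 00010110
Binary: 10100111.11110100.00110101.00010110


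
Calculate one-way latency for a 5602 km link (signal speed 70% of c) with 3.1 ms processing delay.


Speed = 0.7 * 3e5 km/s = 210000 km/s
Propagation delay = 5602 / 210000 = 0.0267 s = 26.6762 ms
Processing delay = 3.1 ms
Total one-way latency = 29.7762 ms


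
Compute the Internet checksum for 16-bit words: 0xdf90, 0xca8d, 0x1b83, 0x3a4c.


Sum all words (with carry folding):
+ 0xdf90 = 0xdf90
+ 0xca8d = 0xaa1e
+ 0x1b83 = 0xc5a1
+ 0x3a4c = 0xffed
One's complement: ~0xffed
Checksum = 0x0012


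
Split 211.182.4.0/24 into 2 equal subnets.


New prefix = 24 + 1 = 25
Each subnet has 128 addresses
  211.182.4.0/25
  211.182.4.128/25
Subnets: 211.182.4.0/25, 211.182.4.128/25


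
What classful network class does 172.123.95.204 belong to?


First octet: 172
Binary: 10101100
10xxxxxx -> Class B (128-191)
Class B, default mask 255.255.0.0 (/16)


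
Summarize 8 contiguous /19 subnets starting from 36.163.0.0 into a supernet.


Original prefix: /19
Number of subnets: 8 = 2^3
New prefix = 19 - 3 = 16
Supernet: 36.163.0.0/16


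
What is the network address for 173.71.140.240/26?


IP:   10101101.01000111.10001100.11110000
Mask: 11111111.11111111.11111111.11000000
AND operation:
Net:  10101101.01000111.10001100.11000000
Network: 173.71.140.192/26


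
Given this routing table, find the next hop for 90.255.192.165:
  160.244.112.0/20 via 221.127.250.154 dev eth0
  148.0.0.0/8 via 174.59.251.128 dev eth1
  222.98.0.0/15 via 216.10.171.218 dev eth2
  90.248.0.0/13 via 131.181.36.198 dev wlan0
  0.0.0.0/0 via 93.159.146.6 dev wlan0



Longest prefix match for 90.255.192.165:
  /20 160.244.112.0: no
  /8 148.0.0.0: no
  /15 222.98.0.0: no
  /13 90.248.0.0: MATCH
  /0 0.0.0.0: MATCH
Selected: next-hop 131.181.36.198 via wlan0 (matched /13)


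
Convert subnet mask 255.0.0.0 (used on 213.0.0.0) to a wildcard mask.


Subnet mask: 255.0.0.0
Wildcard = 255.255.255.255 - subnet mask
255 - 255 = 0
255 - 0 = 255
255 - 0 = 255
255 - 0 = 255
Wildcard: 0.255.255.255


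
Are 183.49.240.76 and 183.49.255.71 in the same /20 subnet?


Mask: 255.255.240.0
183.49.240.76 AND mask = 183.49.240.0
183.49.255.71 AND mask = 183.49.240.0
Yes, same subnet (183.49.240.0)


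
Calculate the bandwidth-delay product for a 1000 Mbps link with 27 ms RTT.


BDP = bandwidth * RTT
= 1000 Mbps * 27 ms
= 1000 * 1e6 * 27 / 1000 bits
= 27000000 bits
= 3375000 bytes
= 3295.8984 KB
BDP = 27000000 bits (3375000 bytes)


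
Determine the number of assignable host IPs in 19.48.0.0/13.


Host bits = 32 - 13 = 19
Total addresses = 2^19 = 524288
Usable = total - 2 (network and broadcast)
Usable hosts: 524286


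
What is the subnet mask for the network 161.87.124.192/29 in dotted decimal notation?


/29 means 29 network bits, 3 host bits
Binary: 11111111111111111111111111111000
Mask: 255.255.255.248


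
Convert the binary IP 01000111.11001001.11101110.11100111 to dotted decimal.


01000111 = 71
11001001 = 201
11101110 = 238
11100111 = 231
IP: 71.201.238.231


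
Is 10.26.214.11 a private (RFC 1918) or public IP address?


RFC 1918 private ranges:
  10.0.0.0/8 (10.0.0.0 - 10.255.255.255)
  172.16.0.0/12 (172.16.0.0 - 172.31.255.255)
  192.168.0.0/16 (192.168.0.0 - 192.168.255.255)
Private (in 10.0.0.0/8)


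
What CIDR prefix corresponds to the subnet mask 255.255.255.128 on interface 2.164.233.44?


Binary: 11111111.11111111.11111111.10000000
Count leading 1s
Prefix: /25


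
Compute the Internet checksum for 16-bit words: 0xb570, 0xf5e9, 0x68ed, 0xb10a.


Sum all words (with carry folding):
+ 0xb570 = 0xb570
+ 0xf5e9 = 0xab5a
+ 0x68ed = 0x1448
+ 0xb10a = 0xc552
One's complement: ~0xc552
Checksum = 0x3aad


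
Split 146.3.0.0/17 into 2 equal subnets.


New prefix = 17 + 1 = 18
Each subnet has 16384 addresses
  146.3.0.0/18
  146.3.64.0/18
Subnets: 146.3.0.0/18, 146.3.64.0/18


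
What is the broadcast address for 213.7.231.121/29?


Network: 213.7.231.120/29
Host bits = 3
Set all host bits to 1:
Broadcast: 213.7.231.127


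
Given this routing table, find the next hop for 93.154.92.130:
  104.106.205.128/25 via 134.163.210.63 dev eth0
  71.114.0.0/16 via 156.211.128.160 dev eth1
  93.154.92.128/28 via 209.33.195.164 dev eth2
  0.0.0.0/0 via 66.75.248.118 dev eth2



Longest prefix match for 93.154.92.130:
  /25 104.106.205.128: no
  /16 71.114.0.0: no
  /28 93.154.92.128: MATCH
  /0 0.0.0.0: MATCH
Selected: next-hop 209.33.195.164 via eth2 (matched /28)


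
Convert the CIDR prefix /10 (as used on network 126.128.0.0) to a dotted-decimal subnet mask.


/10 means 10 network bits, 22 host bits
Binary: 11111111110000000000000000000000
Mask: 255.192.0.0


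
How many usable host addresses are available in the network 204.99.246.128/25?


Host bits = 32 - 25 = 7
Total addresses = 2^7 = 128
Usable = total - 2 (network and broadcast)
Usable hosts: 126


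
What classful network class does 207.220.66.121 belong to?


First octet: 207
Binary: 11001111
110xxxxx -> Class C (192-223)
Class C, default mask 255.255.255.0 (/24)


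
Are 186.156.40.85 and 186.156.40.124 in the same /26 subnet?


Mask: 255.255.255.192
186.156.40.85 AND mask = 186.156.40.64
186.156.40.124 AND mask = 186.156.40.64
Yes, same subnet (186.156.40.64)


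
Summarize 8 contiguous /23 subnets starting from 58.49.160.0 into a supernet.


Original prefix: /23
Number of subnets: 8 = 2^3
New prefix = 23 - 3 = 20
Supernet: 58.49.160.0/20


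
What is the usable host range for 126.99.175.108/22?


Network: 126.99.172.0
Broadcast: 126.99.175.255
First usable = network + 1
Last usable = broadcast - 1
Range: 126.99.172.1 to 126.99.175.254


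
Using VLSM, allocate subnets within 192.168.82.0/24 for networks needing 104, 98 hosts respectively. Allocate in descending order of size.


104 hosts -> /25 (126 usable): 192.168.82.0/25
98 hosts -> /25 (126 usable): 192.168.82.128/25
Allocation: 192.168.82.0/25 (104 hosts, 126 usable); 192.168.82.128/25 (98 hosts, 126 usable)


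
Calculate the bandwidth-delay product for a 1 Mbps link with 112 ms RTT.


BDP = bandwidth * RTT
= 1 Mbps * 112 ms
= 1 * 1e6 * 112 / 1000 bits
= 112000 bits
= 14000 bytes
= 13.6719 KB
BDP = 112000 bits (14000 bytes)


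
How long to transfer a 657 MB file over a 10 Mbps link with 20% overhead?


Effective throughput = 10 * (1 - 20/100) = 8 Mbps
File size in Mb = 657 * 8 = 5256 Mb
Time = 5256 / 8
Time = 657 seconds


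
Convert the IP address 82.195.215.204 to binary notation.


82 = 01010010
195 = 11000011
215 = 11010111
204 = 11001100
Binary: 01010010.11000011.11010111.11001100


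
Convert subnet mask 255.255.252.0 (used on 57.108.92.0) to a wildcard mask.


Subnet mask: 255.255.252.0
Wildcard = 255.255.255.255 - subnet mask
255 - 255 = 0
255 - 255 = 0
255 - 252 = 3
255 - 0 = 255
Wildcard: 0.0.3.255


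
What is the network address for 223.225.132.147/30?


IP:   11011111.11100001.10000100.10010011
Mask: 11111111.11111111.11111111.11111100
AND operation:
Net:  11011111.11100001.10000100.10010000
Network: 223.225.132.144/30


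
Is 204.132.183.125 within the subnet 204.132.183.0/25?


Subnet network: 204.132.183.0
Test IP AND mask: 204.132.183.0
Yes, 204.132.183.125 is in 204.132.183.0/25


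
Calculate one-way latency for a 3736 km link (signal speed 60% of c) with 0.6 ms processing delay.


Speed = 0.6 * 3e5 km/s = 180000 km/s
Propagation delay = 3736 / 180000 = 0.0208 s = 20.7556 ms
Processing delay = 0.6 ms
Total one-way latency = 21.3556 ms


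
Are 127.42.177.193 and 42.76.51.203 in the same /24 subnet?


Mask: 255.255.255.0
127.42.177.193 AND mask = 127.42.177.0
42.76.51.203 AND mask = 42.76.51.0
No, different subnets (127.42.177.0 vs 42.76.51.0)


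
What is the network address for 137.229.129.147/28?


IP:   10001001.11100101.10000001.10010011
Mask: 11111111.11111111.11111111.11110000
AND operation:
Net:  10001001.11100101.10000001.10010000
Network: 137.229.129.144/28


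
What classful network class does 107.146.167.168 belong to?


First octet: 107
Binary: 01101011
0xxxxxxx -> Class A (1-126)
Class A, default mask 255.0.0.0 (/8)


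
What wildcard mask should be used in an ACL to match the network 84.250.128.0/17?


Subnet mask: 255.255.128.0
Wildcard = 255.255.255.255 - subnet mask
255 - 255 = 0
255 - 255 = 0
255 - 128 = 127
255 - 0 = 255
Wildcard: 0.0.127.255


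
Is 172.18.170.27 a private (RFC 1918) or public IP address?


RFC 1918 private ranges:
  10.0.0.0/8 (10.0.0.0 - 10.255.255.255)
  172.16.0.0/12 (172.16.0.0 - 172.31.255.255)
  192.168.0.0/16 (192.168.0.0 - 192.168.255.255)
Private (in 172.16.0.0/12)


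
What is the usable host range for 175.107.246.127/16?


Network: 175.107.0.0
Broadcast: 175.107.255.255
First usable = network + 1
Last usable = broadcast - 1
Range: 175.107.0.1 to 175.107.255.254


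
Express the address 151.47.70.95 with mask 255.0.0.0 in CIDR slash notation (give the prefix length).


Binary: 11111111.00000000.00000000.00000000
Count leading 1s
Prefix: /8


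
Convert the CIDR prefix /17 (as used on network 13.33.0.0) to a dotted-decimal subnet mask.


/17 means 17 network bits, 15 host bits
Binary: 11111111111111111000000000000000
Mask: 255.255.128.0


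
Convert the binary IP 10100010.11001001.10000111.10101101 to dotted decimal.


10100010 = 162
11001001 = 201
10000111 = 135
10101101 = 173
IP: 162.201.135.173


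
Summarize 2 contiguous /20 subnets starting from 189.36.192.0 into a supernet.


Original prefix: /20
Number of subnets: 2 = 2^1
New prefix = 20 - 1 = 19
Supernet: 189.36.192.0/19


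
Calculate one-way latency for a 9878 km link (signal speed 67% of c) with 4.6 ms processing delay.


Speed = 0.67 * 3e5 km/s = 201000 km/s
Propagation delay = 9878 / 201000 = 0.0491 s = 49.1443 ms
Processing delay = 4.6 ms
Total one-way latency = 53.7443 ms


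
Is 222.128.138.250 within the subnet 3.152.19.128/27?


Subnet network: 3.152.19.128
Test IP AND mask: 222.128.138.224
No, 222.128.138.250 is not in 3.152.19.128/27


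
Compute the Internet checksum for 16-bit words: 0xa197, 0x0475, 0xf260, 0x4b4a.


Sum all words (with carry folding):
+ 0xa197 = 0xa197
+ 0x0475 = 0xa60c
+ 0xf260 = 0x986d
+ 0x4b4a = 0xe3b7
One's complement: ~0xe3b7
Checksum = 0x1c48


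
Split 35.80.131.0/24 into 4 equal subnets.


New prefix = 24 + 2 = 26
Each subnet has 64 addresses
  35.80.131.0/26
  35.80.131.64/26
  35.80.131.128/26
  35.80.131.192/26
Subnets: 35.80.131.0/26, 35.80.131.64/26, 35.80.131.128/26, 35.80.131.192/26


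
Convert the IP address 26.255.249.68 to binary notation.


26 = 00011010
255 = 11111111
249 = 11111001
68 = 01000100
Binary: 00011010.11111111.11111001.01000100


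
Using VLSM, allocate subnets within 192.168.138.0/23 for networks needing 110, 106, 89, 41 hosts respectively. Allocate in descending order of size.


110 hosts -> /25 (126 usable): 192.168.138.0/25
106 hosts -> /25 (126 usable): 192.168.138.128/25
89 hosts -> /25 (126 usable): 192.168.139.0/25
41 hosts -> /26 (62 usable): 192.168.139.128/26
Allocation: 192.168.138.0/25 (110 hosts, 126 usable); 192.168.138.128/25 (106 hosts, 126 usable); 192.168.139.0/25 (89 hosts, 126 usable); 192.168.139.128/26 (41 hosts, 62 usable)


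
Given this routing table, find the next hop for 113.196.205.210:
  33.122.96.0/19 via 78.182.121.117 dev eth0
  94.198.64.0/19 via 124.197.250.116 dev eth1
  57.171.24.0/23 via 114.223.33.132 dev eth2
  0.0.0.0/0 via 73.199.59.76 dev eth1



Longest prefix match for 113.196.205.210:
  /19 33.122.96.0: no
  /19 94.198.64.0: no
  /23 57.171.24.0: no
  /0 0.0.0.0: MATCH
Selected: next-hop 73.199.59.76 via eth1 (matched /0)


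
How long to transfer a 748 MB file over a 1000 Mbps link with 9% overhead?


Effective throughput = 1000 * (1 - 9/100) = 910 Mbps
File size in Mb = 748 * 8 = 5984 Mb
Time = 5984 / 910
Time = 6.5758 seconds


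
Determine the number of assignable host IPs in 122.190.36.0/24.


Host bits = 32 - 24 = 8
Total addresses = 2^8 = 256
Usable = total - 2 (network and broadcast)
Usable hosts: 254


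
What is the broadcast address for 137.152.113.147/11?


Network: 137.128.0.0/11
Host bits = 21
Set all host bits to 1:
Broadcast: 137.159.255.255


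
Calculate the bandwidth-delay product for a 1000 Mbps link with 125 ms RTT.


BDP = bandwidth * RTT
= 1000 Mbps * 125 ms
= 1000 * 1e6 * 125 / 1000 bits
= 125000000 bits
= 15625000 bytes
= 15258.7891 KB
BDP = 125000000 bits (15625000 bytes)


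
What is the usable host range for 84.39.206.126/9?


Network: 84.0.0.0
Broadcast: 84.127.255.255
First usable = network + 1
Last usable = broadcast - 1
Range: 84.0.0.1 to 84.127.255.254


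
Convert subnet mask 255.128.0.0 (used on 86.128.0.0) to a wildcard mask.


Subnet mask: 255.128.0.0
Wildcard = 255.255.255.255 - subnet mask
255 - 255 = 0
255 - 128 = 127
255 - 0 = 255
255 - 0 = 255
Wildcard: 0.127.255.255


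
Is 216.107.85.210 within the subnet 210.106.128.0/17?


Subnet network: 210.106.128.0
Test IP AND mask: 216.107.0.0
No, 216.107.85.210 is not in 210.106.128.0/17


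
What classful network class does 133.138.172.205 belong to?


First octet: 133
Binary: 10000101
10xxxxxx -> Class B (128-191)
Class B, default mask 255.255.0.0 (/16)


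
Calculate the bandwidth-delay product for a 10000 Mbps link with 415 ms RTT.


BDP = bandwidth * RTT
= 10000 Mbps * 415 ms
= 10000 * 1e6 * 415 / 1000 bits
= 4150000000 bits
= 518750000 bytes
= 506591.7969 KB
BDP = 4150000000 bits (518750000 bytes)


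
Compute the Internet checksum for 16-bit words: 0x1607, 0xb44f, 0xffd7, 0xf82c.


Sum all words (with carry folding):
+ 0x1607 = 0x1607
+ 0xb44f = 0xca56
+ 0xffd7 = 0xca2e
+ 0xf82c = 0xc25b
One's complement: ~0xc25b
Checksum = 0x3da4


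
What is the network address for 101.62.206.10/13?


IP:   01100101.00111110.11001110.00001010
Mask: 11111111.11111000.00000000.00000000
AND operation:
Net:  01100101.00111000.00000000.00000000
Network: 101.56.0.0/13


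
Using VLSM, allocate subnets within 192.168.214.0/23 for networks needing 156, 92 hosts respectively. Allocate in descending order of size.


156 hosts -> /24 (254 usable): 192.168.214.0/24
92 hosts -> /25 (126 usable): 192.168.215.0/25
Allocation: 192.168.214.0/24 (156 hosts, 254 usable); 192.168.215.0/25 (92 hosts, 126 usable)


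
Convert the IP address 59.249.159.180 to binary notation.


59 = 00111011
249 = 11111001
159 = 10011111
180 = 10110100
Binary: 00111011.11111001.10011111.10110100


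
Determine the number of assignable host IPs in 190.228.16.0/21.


Host bits = 32 - 21 = 11
Total addresses = 2^11 = 2048
Usable = total - 2 (network and broadcast)
Usable hosts: 2046


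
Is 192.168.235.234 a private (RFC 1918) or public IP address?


RFC 1918 private ranges:
  10.0.0.0/8 (10.0.0.0 - 10.255.255.255)
  172.16.0.0/12 (172.16.0.0 - 172.31.255.255)
  192.168.0.0/16 (192.168.0.0 - 192.168.255.255)
Private (in 192.168.0.0/16)


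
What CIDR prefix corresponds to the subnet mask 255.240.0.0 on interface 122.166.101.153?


Binary: 11111111.11110000.00000000.00000000
Count leading 1s
Prefix: /12


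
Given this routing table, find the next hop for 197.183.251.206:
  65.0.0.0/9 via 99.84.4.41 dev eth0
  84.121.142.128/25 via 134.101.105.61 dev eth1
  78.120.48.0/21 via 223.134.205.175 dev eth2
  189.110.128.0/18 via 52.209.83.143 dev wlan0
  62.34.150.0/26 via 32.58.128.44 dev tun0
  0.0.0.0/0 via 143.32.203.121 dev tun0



Longest prefix match for 197.183.251.206:
  /9 65.0.0.0: no
  /25 84.121.142.128: no
  /21 78.120.48.0: no
  /18 189.110.128.0: no
  /26 62.34.150.0: no
  /0 0.0.0.0: MATCH
Selected: next-hop 143.32.203.121 via tun0 (matched /0)


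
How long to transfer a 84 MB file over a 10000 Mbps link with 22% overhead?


Effective throughput = 10000 * (1 - 22/100) = 7800 Mbps
File size in Mb = 84 * 8 = 672 Mb
Time = 672 / 7800
Time = 0.0862 seconds


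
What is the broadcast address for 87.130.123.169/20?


Network: 87.130.112.0/20
Host bits = 12
Set all host bits to 1:
Broadcast: 87.130.127.255


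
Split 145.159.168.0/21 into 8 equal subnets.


New prefix = 21 + 3 = 24
Each subnet has 256 addresses
  145.159.168.0/24
  145.159.169.0/24
  145.159.170.0/24
  145.159.171.0/24
  145.159.172.0/24
  145.159.173.0/24
  145.159.174.0/24
  145.159.175.0/24
Subnets: 145.159.168.0/24, 145.159.169.0/24, 145.159.170.0/24, 145.159.171.0/24, 145.159.172.0/24, 145.159.173.0/24, 145.159.174.0/24, 145.159.175.0/24


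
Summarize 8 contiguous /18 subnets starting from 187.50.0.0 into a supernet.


Original prefix: /18
Number of subnets: 8 = 2^3
New prefix = 18 - 3 = 15
Supernet: 187.50.0.0/15


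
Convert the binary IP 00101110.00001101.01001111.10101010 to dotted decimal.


00101110 = 46
00001101 = 13
01001111 = 79
10101010 = 170
IP: 46.13.79.170


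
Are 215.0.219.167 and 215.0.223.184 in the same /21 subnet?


Mask: 255.255.248.0
215.0.219.167 AND mask = 215.0.216.0
215.0.223.184 AND mask = 215.0.216.0
Yes, same subnet (215.0.216.0)


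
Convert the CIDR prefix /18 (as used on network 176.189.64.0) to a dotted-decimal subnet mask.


/18 means 18 network bits, 14 host bits
Binary: 11111111111111111100000000000000
Mask: 255.255.192.0


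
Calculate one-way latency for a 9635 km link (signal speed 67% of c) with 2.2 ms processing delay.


Speed = 0.67 * 3e5 km/s = 201000 km/s
Propagation delay = 9635 / 201000 = 0.0479 s = 47.9353 ms
Processing delay = 2.2 ms
Total one-way latency = 50.1353 ms


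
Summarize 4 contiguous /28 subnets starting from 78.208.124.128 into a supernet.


Original prefix: /28
Number of subnets: 4 = 2^2
New prefix = 28 - 2 = 26
Supernet: 78.208.124.128/26


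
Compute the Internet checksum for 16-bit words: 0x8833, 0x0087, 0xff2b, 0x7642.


Sum all words (with carry folding):
+ 0x8833 = 0x8833
+ 0x0087 = 0x88ba
+ 0xff2b = 0x87e6
+ 0x7642 = 0xfe28
One's complement: ~0xfe28
Checksum = 0x01d7


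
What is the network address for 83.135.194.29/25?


IP:   01010011.10000111.11000010.00011101
Mask: 11111111.11111111.11111111.10000000
AND operation:
Net:  01010011.10000111.11000010.00000000
Network: 83.135.194.0/25


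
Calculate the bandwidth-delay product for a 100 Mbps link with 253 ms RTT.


BDP = bandwidth * RTT
= 100 Mbps * 253 ms
= 100 * 1e6 * 253 / 1000 bits
= 25300000 bits
= 3162500 bytes
= 3088.3789 KB
BDP = 25300000 bits (3162500 bytes)


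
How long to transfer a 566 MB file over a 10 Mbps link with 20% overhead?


Effective throughput = 10 * (1 - 20/100) = 8 Mbps
File size in Mb = 566 * 8 = 4528 Mb
Time = 4528 / 8
Time = 566 seconds


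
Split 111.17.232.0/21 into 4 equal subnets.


New prefix = 21 + 2 = 23
Each subnet has 512 addresses
  111.17.232.0/23
  111.17.234.0/23
  111.17.236.0/23
  111.17.238.0/23
Subnets: 111.17.232.0/23, 111.17.234.0/23, 111.17.236.0/23, 111.17.238.0/23


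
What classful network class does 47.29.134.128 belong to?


First octet: 47
Binary: 00101111
0xxxxxxx -> Class A (1-126)
Class A, default mask 255.0.0.0 (/8)


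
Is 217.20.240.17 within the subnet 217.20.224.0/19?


Subnet network: 217.20.224.0
Test IP AND mask: 217.20.224.0
Yes, 217.20.240.17 is in 217.20.224.0/19


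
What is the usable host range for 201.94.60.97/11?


Network: 201.64.0.0
Broadcast: 201.95.255.255
First usable = network + 1
Last usable = broadcast - 1
Range: 201.64.0.1 to 201.95.255.254


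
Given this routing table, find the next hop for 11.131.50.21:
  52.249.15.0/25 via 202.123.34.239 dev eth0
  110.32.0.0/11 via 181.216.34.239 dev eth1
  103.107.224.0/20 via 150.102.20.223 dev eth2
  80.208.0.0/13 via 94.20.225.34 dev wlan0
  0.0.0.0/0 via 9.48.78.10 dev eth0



Longest prefix match for 11.131.50.21:
  /25 52.249.15.0: no
  /11 110.32.0.0: no
  /20 103.107.224.0: no
  /13 80.208.0.0: no
  /0 0.0.0.0: MATCH
Selected: next-hop 9.48.78.10 via eth0 (matched /0)


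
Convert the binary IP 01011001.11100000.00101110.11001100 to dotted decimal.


01011001 = 89
11100000 = 224
00101110 = 46
11001100 = 204
IP: 89.224.46.204


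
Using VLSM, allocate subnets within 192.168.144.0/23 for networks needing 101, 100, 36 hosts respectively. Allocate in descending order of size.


101 hosts -> /25 (126 usable): 192.168.144.0/25
100 hosts -> /25 (126 usable): 192.168.144.128/25
36 hosts -> /26 (62 usable): 192.168.145.0/26
Allocation: 192.168.144.0/25 (101 hosts, 126 usable); 192.168.144.128/25 (100 hosts, 126 usable); 192.168.145.0/26 (36 hosts, 62 usable)


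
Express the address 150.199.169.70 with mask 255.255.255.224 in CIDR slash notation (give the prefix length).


Binary: 11111111.11111111.11111111.11100000
Count leading 1s
Prefix: /27


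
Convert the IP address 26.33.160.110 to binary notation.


26 = 00011010
33 = 00100001
160 = 10100000
110 = 01101110
Binary: 00011010.00100001.10100000.01101110


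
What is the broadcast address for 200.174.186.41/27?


Network: 200.174.186.32/27
Host bits = 5
Set all host bits to 1:
Broadcast: 200.174.186.63


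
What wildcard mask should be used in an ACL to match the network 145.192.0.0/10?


Subnet mask: 255.192.0.0
Wildcard = 255.255.255.255 - subnet mask
255 - 255 = 0
255 - 192 = 63
255 - 0 = 255
255 - 0 = 255
Wildcard: 0.63.255.255


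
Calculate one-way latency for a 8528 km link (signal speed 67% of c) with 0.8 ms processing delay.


Speed = 0.67 * 3e5 km/s = 201000 km/s
Propagation delay = 8528 / 201000 = 0.0424 s = 42.4279 ms
Processing delay = 0.8 ms
Total one-way latency = 43.2279 ms


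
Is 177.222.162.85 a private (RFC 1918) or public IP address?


RFC 1918 private ranges:
  10.0.0.0/8 (10.0.0.0 - 10.255.255.255)
  172.16.0.0/12 (172.16.0.0 - 172.31.255.255)
  192.168.0.0/16 (192.168.0.0 - 192.168.255.255)
Public (not in any RFC 1918 range)


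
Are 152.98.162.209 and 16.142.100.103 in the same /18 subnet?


Mask: 255.255.192.0
152.98.162.209 AND mask = 152.98.128.0
16.142.100.103 AND mask = 16.142.64.0
No, different subnets (152.98.128.0 vs 16.142.64.0)


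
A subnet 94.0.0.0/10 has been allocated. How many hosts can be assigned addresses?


Host bits = 32 - 10 = 22
Total addresses = 2^22 = 4194304
Usable = total - 2 (network and broadcast)
Usable hosts: 4194302


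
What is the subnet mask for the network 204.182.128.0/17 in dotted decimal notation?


/17 means 17 network bits, 15 host bits
Binary: 11111111111111111000000000000000
Mask: 255.255.128.0


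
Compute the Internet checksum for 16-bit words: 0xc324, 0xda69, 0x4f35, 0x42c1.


Sum all words (with carry folding):
+ 0xc324 = 0xc324
+ 0xda69 = 0x9d8e
+ 0x4f35 = 0xecc3
+ 0x42c1 = 0x2f85
One's complement: ~0x2f85
Checksum = 0xd07a


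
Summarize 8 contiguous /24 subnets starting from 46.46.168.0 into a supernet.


Original prefix: /24
Number of subnets: 8 = 2^3
New prefix = 24 - 3 = 21
Supernet: 46.46.168.0/21


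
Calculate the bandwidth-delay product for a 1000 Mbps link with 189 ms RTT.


BDP = bandwidth * RTT
= 1000 Mbps * 189 ms
= 1000 * 1e6 * 189 / 1000 bits
= 189000000 bits
= 23625000 bytes
= 23071.2891 KB
BDP = 189000000 bits (23625000 bytes)


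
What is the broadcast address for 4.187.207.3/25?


Network: 4.187.207.0/25
Host bits = 7
Set all host bits to 1:
Broadcast: 4.187.207.127


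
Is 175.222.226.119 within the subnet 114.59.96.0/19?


Subnet network: 114.59.96.0
Test IP AND mask: 175.222.224.0
No, 175.222.226.119 is not in 114.59.96.0/19


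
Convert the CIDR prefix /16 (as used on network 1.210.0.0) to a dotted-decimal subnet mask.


/16 means 16 network bits, 16 host bits
Binary: 11111111111111110000000000000000
Mask: 255.255.0.0


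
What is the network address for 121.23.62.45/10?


IP:   01111001.00010111.00111110.00101101
Mask: 11111111.11000000.00000000.00000000
AND operation:
Net:  01111001.00000000.00000000.00000000
Network: 121.0.0.0/10


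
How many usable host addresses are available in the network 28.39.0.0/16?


Host bits = 32 - 16 = 16
Total addresses = 2^16 = 65536
Usable = total - 2 (network and broadcast)
Usable hosts: 65534


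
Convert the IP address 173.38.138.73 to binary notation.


173 = 10101101
38 = 00100110
138 = 10001010
73 = 01001001
Binary: 10101101.00100110.10001010.01001001


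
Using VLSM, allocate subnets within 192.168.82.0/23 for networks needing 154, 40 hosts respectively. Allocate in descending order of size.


154 hosts -> /24 (254 usable): 192.168.82.0/24
40 hosts -> /26 (62 usable): 192.168.83.0/26
Allocation: 192.168.82.0/24 (154 hosts, 254 usable); 192.168.83.0/26 (40 hosts, 62 usable)


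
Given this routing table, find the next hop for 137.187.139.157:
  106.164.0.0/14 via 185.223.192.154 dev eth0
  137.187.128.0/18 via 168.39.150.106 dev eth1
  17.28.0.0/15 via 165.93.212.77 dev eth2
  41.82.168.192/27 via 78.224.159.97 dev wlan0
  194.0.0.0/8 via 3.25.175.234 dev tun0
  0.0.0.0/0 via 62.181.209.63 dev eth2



Longest prefix match for 137.187.139.157:
  /14 106.164.0.0: no
  /18 137.187.128.0: MATCH
  /15 17.28.0.0: no
  /27 41.82.168.192: no
  /8 194.0.0.0: no
  /0 0.0.0.0: MATCH
Selected: next-hop 168.39.150.106 via eth1 (matched /18)


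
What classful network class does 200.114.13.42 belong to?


First octet: 200
Binary: 11001000
110xxxxx -> Class C (192-223)
Class C, default mask 255.255.255.0 (/24)


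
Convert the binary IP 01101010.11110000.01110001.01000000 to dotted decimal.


01101010 = 106
11110000 = 240
01110001 = 113
01000000 = 64
IP: 106.240.113.64


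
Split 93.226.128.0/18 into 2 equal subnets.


New prefix = 18 + 1 = 19
Each subnet has 8192 addresses
  93.226.128.0/19
  93.226.160.0/19
Subnets: 93.226.128.0/19, 93.226.160.0/19


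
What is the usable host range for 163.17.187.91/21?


Network: 163.17.184.0
Broadcast: 163.17.191.255
First usable = network + 1
Last usable = broadcast - 1
Range: 163.17.184.1 to 163.17.191.254


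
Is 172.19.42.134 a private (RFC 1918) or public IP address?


RFC 1918 private ranges:
  10.0.0.0/8 (10.0.0.0 - 10.255.255.255)
  172.16.0.0/12 (172.16.0.0 - 172.31.255.255)
  192.168.0.0/16 (192.168.0.0 - 192.168.255.255)
Private (in 172.16.0.0/12)


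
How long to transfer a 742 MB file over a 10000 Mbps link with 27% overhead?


Effective throughput = 10000 * (1 - 27/100) = 7300 Mbps
File size in Mb = 742 * 8 = 5936 Mb
Time = 5936 / 7300
Time = 0.8132 seconds


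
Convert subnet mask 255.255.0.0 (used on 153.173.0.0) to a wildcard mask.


Subnet mask: 255.255.0.0
Wildcard = 255.255.255.255 - subnet mask
255 - 255 = 0
255 - 255 = 0
255 - 0 = 255
255 - 0 = 255
Wildcard: 0.0.255.255


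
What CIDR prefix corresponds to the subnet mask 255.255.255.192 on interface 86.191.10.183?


Binary: 11111111.11111111.11111111.11000000
Count leading 1s
Prefix: /26


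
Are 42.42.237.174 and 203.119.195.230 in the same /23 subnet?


Mask: 255.255.254.0
42.42.237.174 AND mask = 42.42.236.0
203.119.195.230 AND mask = 203.119.194.0
No, different subnets (42.42.236.0 vs 203.119.194.0)


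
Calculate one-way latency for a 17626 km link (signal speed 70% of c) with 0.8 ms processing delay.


Speed = 0.7 * 3e5 km/s = 210000 km/s
Propagation delay = 17626 / 210000 = 0.0839 s = 83.9333 ms
Processing delay = 0.8 ms
Total one-way latency = 84.7333 ms


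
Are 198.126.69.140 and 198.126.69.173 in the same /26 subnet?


Mask: 255.255.255.192
198.126.69.140 AND mask = 198.126.69.128
198.126.69.173 AND mask = 198.126.69.128
Yes, same subnet (198.126.69.128)


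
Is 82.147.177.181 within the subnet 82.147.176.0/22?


Subnet network: 82.147.176.0
Test IP AND mask: 82.147.176.0
Yes, 82.147.177.181 is in 82.147.176.0/22


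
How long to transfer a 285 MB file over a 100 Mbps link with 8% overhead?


Effective throughput = 100 * (1 - 8/100) = 92 Mbps
File size in Mb = 285 * 8 = 2280 Mb
Time = 2280 / 92
Time = 24.7826 seconds


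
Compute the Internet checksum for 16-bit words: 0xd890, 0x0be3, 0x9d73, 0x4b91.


Sum all words (with carry folding):
+ 0xd890 = 0xd890
+ 0x0be3 = 0xe473
+ 0x9d73 = 0x81e7
+ 0x4b91 = 0xcd78
One's complement: ~0xcd78
Checksum = 0x3287


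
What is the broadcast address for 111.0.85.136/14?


Network: 111.0.0.0/14
Host bits = 18
Set all host bits to 1:
Broadcast: 111.3.255.255


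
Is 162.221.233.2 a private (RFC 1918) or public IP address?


RFC 1918 private ranges:
  10.0.0.0/8 (10.0.0.0 - 10.255.255.255)
  172.16.0.0/12 (172.16.0.0 - 172.31.255.255)
  192.168.0.0/16 (192.168.0.0 - 192.168.255.255)
Public (not in any RFC 1918 range)


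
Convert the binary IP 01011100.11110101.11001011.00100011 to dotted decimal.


01011100 = 92
11110101 = 245
11001011 = 203
00100011 = 35
IP: 92.245.203.35


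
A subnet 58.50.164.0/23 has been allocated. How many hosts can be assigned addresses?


Host bits = 32 - 23 = 9
Total addresses = 2^9 = 512
Usable = total - 2 (network and broadcast)
Usable hosts: 510


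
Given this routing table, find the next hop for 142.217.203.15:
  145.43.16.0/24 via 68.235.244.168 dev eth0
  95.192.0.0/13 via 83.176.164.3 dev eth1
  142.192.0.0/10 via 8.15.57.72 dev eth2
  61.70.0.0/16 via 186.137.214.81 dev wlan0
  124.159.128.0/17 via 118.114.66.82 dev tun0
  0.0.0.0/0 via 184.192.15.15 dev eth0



Longest prefix match for 142.217.203.15:
  /24 145.43.16.0: no
  /13 95.192.0.0: no
  /10 142.192.0.0: MATCH
  /16 61.70.0.0: no
  /17 124.159.128.0: no
  /0 0.0.0.0: MATCH
Selected: next-hop 8.15.57.72 via eth2 (matched /10)


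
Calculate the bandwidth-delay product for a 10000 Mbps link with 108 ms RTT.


BDP = bandwidth * RTT
= 10000 Mbps * 108 ms
= 10000 * 1e6 * 108 / 1000 bits
= 1080000000 bits
= 135000000 bytes
= 131835.9375 KB
BDP = 1080000000 bits (135000000 bytes)


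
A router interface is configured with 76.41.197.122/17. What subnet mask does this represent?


/17 means 17 network bits, 15 host bits
Binary: 11111111111111111000000000000000
Mask: 255.255.128.0


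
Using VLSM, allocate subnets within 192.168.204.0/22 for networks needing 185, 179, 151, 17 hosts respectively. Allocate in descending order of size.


185 hosts -> /24 (254 usable): 192.168.204.0/24
179 hosts -> /24 (254 usable): 192.168.205.0/24
151 hosts -> /24 (254 usable): 192.168.206.0/24
17 hosts -> /27 (30 usable): 192.168.207.0/27
Allocation: 192.168.204.0/24 (185 hosts, 254 usable); 192.168.205.0/24 (179 hosts, 254 usable); 192.168.206.0/24 (151 hosts, 254 usable); 192.168.207.0/27 (17 hosts, 30 usable)


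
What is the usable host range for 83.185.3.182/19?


Network: 83.185.0.0
Broadcast: 83.185.31.255
First usable = network + 1
Last usable = broadcast - 1
Range: 83.185.0.1 to 83.185.31.254


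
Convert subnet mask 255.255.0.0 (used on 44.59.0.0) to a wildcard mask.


Subnet mask: 255.255.0.0
Wildcard = 255.255.255.255 - subnet mask
255 - 255 = 0
255 - 255 = 0
255 - 0 = 255
255 - 0 = 255
Wildcard: 0.0.255.255
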